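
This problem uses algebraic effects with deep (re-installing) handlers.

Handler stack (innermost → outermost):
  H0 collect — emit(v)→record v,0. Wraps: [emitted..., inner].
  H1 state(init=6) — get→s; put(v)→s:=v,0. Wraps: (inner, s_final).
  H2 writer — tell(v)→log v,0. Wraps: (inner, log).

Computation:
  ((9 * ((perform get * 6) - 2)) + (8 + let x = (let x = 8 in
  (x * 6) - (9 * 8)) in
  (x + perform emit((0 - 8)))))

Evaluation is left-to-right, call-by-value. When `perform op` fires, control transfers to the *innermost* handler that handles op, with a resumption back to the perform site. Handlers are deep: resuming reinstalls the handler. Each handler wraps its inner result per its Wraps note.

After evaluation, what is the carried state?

Evaluation trace:
get @ H1 ⇒ 6
emit(-8) @ H0 ⇒ out+=-8
H0 returns [-8, 290]
H1 returns ([-8, 290], 6)
H2 returns (([-8, 290], 6), ())
= (([-8, 290], 6), ())

Answer: 6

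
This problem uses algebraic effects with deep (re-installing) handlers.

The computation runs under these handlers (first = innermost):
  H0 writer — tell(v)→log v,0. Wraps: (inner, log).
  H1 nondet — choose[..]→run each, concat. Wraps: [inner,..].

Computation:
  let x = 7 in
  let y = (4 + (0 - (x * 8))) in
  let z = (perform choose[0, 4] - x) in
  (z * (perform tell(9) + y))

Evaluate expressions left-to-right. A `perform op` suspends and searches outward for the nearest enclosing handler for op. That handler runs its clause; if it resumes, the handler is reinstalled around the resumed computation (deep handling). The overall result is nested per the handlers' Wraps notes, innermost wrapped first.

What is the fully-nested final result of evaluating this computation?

Step-by-step:
choose[0, 4] @ H1
  branch[0] choose=0:
    tell(9) @ H0 ⇒ log+=9
    H0 returns (364, (9))
    H1 returns [(364, (9))]
  branch[1] choose=4:
    tell(9) @ H0 ⇒ log+=9
    H0 returns (156, (9))
    H1 returns [(156, (9))]
= [(364, (9)), (156, (9))]

Answer: [(364, (9)), (156, (9))]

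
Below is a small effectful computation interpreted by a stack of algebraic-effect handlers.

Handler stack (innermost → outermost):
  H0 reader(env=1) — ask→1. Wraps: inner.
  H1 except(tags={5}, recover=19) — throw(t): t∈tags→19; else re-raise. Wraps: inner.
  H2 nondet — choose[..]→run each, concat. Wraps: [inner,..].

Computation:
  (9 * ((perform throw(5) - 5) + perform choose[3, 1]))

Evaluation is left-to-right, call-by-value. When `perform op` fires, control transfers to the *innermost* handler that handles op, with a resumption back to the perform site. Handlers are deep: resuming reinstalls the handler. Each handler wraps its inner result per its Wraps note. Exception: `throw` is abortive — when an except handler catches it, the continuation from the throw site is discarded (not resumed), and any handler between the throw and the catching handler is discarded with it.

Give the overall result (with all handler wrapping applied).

Evaluation trace:
throw(5) @ H1 caught ⇒ 19
H2 returns [19]
= [19]

Answer: [19]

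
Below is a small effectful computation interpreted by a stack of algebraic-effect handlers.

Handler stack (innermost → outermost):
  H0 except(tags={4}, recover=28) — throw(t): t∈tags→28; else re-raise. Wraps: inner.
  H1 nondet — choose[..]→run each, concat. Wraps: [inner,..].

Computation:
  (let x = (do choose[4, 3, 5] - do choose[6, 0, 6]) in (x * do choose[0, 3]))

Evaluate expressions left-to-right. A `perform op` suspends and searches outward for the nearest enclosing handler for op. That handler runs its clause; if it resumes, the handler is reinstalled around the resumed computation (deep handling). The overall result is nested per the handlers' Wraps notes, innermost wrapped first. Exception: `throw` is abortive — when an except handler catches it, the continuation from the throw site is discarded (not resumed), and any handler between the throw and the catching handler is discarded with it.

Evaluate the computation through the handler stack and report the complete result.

Working:
choose[4, 3, 5] @ H1
  branch[0] choose=4:
    choose[6, 0, 6] @ H1
      branch[0] choose=6:
        choose[0, 3] @ H1
          branch[0] choose=0:
            H0 returns 0
            H1 returns [0]
          branch[1] choose=3:
            H0 returns -6
            H1 returns [-6]
      branch[1] choose=0:
        choose[0, 3] @ H1
          branch[0] choose=0:
            H0 returns 0
            H1 returns [0]
          branch[1] choose=3:
            H0 returns 12
            H1 returns [12]
      branch[2] choose=6:
        choose[0, 3] @ H1
          branch[0] choose=0:
            H0 returns 0
            H1 returns [0]
          branch[1] choose=3:
            H0 returns -6
            H1 returns [-6]
  branch[1] choose=3:
    choose[6, 0, 6] @ H1
      branch[0] choose=6:
        choose[0, 3] @ H1
          branch[0] choose=0:
            H0 returns 0
            H1 returns [0]
          branch[1] choose=3:
            H0 returns -9
            H1 returns [-9]
      branch[1] choose=0:
        choose[0, 3] @ H1
          branch[0] choose=0:
            H0 returns 0
            H1 returns [0]
          branch[1] choose=3:
            H0 returns 9
            H1 returns [9]
      branch[2] choose=6:
        choose[0, 3] @ H1
          branch[0] choose=0:
            H0 returns 0
            H1 returns [0]
          branch[1] choose=3:
            H0 returns -9
            H1 returns [-9]
  branch[2] choose=5:
    choose[6, 0, 6] @ H1
      branch[0] choose=6:
        choose[0, 3] @ H1
          branch[0] choose=0:
            H0 returns 0
            H1 returns [0]
          branch[1] choose=3:
            H0 returns -3
            H1 returns [-3]
      branch[1] choose=0:
        choose[0, 3] @ H1
          branch[0] choose=0:
            H0 returns 0
            H1 returns [0]
          branch[1] choose=3:
            H0 returns 15
            H1 returns [15]
      branch[2] choose=6:
        choose[0, 3] @ H1
          branch[0] choose=0:
            H0 returns 0
            H1 returns [0]
          branch[1] choose=3:
            H0 returns -3
            H1 returns [-3]
= [0, -6, 0, 12, 0, -6, 0, -9, 0, 9, 0, -9, 0, -3, 0, 15, 0, -3]

Answer: [0, -6, 0, 12, 0, -6, 0, -9, 0, 9, 0, -9, 0, -3, 0, 15, 0, -3]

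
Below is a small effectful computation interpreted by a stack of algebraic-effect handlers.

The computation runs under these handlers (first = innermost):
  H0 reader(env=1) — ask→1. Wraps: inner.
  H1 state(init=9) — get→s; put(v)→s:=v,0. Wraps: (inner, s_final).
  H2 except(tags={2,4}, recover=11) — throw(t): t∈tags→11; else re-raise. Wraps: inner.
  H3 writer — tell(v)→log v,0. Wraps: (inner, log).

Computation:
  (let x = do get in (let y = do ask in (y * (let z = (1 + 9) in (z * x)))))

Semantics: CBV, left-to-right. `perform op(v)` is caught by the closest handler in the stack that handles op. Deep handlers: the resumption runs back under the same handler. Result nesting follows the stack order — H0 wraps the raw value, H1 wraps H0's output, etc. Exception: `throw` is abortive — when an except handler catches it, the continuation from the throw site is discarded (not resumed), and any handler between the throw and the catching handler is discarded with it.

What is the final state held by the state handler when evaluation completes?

Answer: 9

Working:
get @ H1 ⇒ 9
ask @ H0 ⇒ 1
H0 returns 90
H1 returns (90, 9)
H2 returns (90, 9)
H3 returns ((90, 9), ())
= ((90, 9), ())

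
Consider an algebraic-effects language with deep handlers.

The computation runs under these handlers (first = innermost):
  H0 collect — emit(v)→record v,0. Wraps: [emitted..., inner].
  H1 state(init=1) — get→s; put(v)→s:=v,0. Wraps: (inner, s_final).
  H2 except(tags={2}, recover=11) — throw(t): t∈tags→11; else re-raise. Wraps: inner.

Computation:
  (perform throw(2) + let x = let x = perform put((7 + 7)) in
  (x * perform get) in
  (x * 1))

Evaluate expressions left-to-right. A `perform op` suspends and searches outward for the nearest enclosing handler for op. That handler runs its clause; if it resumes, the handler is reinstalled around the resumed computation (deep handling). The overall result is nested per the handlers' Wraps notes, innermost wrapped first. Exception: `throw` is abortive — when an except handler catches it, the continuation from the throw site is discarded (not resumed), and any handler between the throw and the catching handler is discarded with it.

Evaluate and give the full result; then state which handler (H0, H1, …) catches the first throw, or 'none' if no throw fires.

Answer: 11 ; first throw caught by: H2

Evaluation trace:
throw(2) @ H2 caught ⇒ 11
= 11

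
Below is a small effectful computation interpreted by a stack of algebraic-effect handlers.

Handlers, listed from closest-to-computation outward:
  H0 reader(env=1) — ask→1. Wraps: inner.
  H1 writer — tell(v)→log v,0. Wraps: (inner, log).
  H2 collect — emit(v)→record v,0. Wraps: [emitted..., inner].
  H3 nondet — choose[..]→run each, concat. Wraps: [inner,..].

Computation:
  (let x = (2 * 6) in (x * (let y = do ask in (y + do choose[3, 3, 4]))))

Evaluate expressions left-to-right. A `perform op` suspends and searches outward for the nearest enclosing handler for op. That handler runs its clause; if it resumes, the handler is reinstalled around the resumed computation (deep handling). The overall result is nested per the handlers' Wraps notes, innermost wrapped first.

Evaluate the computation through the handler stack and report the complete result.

Step-by-step:
ask @ H0 ⇒ 1
choose[3, 3, 4] @ H3
  branch[0] choose=3:
    H0 returns 48
    H1 returns (48, ())
    H2 returns [(48, ())]
    H3 returns [[(48, ())]]
  branch[1] choose=3:
    H0 returns 48
    H1 returns (48, ())
    H2 returns [(48, ())]
    H3 returns [[(48, ())]]
  branch[2] choose=4:
    H0 returns 60
    H1 returns (60, ())
    H2 returns [(60, ())]
    H3 returns [[(60, ())]]
= [[(48, ())], [(48, ())], [(60, ())]]

Answer: [[(48, ())], [(48, ())], [(60, ())]]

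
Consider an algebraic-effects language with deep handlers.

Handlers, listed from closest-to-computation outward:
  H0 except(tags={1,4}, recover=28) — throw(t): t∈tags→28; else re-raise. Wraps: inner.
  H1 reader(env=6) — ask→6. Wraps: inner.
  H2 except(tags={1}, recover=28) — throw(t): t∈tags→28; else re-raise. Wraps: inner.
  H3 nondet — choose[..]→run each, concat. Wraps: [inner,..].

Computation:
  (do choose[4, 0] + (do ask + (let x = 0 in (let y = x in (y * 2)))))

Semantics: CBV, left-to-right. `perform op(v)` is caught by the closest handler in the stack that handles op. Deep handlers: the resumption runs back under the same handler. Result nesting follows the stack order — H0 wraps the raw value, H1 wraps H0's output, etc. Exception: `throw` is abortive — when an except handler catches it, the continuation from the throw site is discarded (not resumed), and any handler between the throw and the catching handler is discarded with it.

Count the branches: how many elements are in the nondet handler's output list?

Answer: 2

Step-by-step:
choose[4, 0] @ H3
  branch[0] choose=4:
    ask @ H1 ⇒ 6
    H0 returns 10
    H1 returns 10
    H2 returns 10
    H3 returns [10]
  branch[1] choose=0:
    ask @ H1 ⇒ 6
    H0 returns 6
    H1 returns 6
    H2 returns 6
    H3 returns [6]
= [10, 6]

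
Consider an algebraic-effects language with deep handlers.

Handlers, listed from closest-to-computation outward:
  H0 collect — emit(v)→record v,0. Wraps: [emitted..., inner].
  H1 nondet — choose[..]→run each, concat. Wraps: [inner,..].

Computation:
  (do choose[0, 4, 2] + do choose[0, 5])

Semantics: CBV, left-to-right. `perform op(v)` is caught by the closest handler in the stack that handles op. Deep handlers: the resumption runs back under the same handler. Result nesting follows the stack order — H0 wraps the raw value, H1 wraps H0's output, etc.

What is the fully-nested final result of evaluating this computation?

Working:
choose[0, 4, 2] @ H1
  branch[0] choose=0:
    choose[0, 5] @ H1
      branch[0] choose=0:
        H0 returns [0]
        H1 returns [[0]]
      branch[1] choose=5:
        H0 returns [5]
        H1 returns [[5]]
  branch[1] choose=4:
    choose[0, 5] @ H1
      branch[0] choose=0:
        H0 returns [4]
        H1 returns [[4]]
      branch[1] choose=5:
        H0 returns [9]
        H1 returns [[9]]
  branch[2] choose=2:
    choose[0, 5] @ H1
      branch[0] choose=0:
        H0 returns [2]
        H1 returns [[2]]
      branch[1] choose=5:
        H0 returns [7]
        H1 returns [[7]]
= [[0], [5], [4], [9], [2], [7]]

Answer: [[0], [5], [4], [9], [2], [7]]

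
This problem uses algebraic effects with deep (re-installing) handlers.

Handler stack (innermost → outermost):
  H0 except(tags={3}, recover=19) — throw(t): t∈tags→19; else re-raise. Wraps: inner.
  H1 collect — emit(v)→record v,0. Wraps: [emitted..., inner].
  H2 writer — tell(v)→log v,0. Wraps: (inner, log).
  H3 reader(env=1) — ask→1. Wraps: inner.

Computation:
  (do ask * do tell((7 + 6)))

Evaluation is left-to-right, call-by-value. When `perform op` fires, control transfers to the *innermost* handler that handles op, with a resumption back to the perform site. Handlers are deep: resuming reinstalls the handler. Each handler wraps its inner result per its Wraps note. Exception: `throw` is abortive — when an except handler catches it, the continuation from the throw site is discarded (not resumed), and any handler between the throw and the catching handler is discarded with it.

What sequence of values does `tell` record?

Answer: (13)

Evaluation trace:
ask @ H3 ⇒ 1
tell(13) @ H2 ⇒ log+=13
H0 returns 0
H1 returns [0]
H2 returns ([0], (13))
H3 returns ([0], (13))
= ([0], (13))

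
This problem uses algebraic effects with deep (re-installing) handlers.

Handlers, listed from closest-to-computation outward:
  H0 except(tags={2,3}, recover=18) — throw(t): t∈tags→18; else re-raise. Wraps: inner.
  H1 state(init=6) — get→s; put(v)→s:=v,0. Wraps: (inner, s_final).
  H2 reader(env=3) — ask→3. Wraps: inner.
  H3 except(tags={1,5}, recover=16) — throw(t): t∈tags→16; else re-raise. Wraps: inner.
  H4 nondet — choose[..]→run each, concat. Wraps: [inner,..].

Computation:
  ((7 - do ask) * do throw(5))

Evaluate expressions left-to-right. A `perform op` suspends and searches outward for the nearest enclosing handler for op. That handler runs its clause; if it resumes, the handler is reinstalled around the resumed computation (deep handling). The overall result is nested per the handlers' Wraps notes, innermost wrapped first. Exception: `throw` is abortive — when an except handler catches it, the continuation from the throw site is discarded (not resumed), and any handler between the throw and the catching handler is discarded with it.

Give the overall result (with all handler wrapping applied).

Answer: [16]

Working:
ask @ H2 ⇒ 3
throw(5) @ H0 re-raised
throw(5) @ H3 caught ⇒ 16
H4 returns [16]
= [16]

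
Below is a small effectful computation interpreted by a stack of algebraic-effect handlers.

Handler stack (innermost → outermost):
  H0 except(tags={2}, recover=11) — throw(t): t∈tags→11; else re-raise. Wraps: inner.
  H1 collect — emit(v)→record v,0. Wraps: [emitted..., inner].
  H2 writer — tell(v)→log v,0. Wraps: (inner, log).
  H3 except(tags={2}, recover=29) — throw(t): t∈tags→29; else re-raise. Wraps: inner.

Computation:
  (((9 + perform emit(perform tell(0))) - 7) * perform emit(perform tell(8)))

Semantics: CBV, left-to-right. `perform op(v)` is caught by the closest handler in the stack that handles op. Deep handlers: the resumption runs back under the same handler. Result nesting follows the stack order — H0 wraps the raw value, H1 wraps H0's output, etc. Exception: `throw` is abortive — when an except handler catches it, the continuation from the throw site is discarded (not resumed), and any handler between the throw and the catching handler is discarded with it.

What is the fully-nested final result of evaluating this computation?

Answer: ([0, 0, 0], (0, 8))

Working:
tell(0) @ H2 ⇒ log+=0
emit(0) @ H1 ⇒ out+=0
tell(8) @ H2 ⇒ log+=8
emit(0) @ H1 ⇒ out+=0
H0 returns 0
H1 returns [0, 0, 0]
H2 returns ([0, 0, 0], (0, 8))
H3 returns ([0, 0, 0], (0, 8))
= ([0, 0, 0], (0, 8))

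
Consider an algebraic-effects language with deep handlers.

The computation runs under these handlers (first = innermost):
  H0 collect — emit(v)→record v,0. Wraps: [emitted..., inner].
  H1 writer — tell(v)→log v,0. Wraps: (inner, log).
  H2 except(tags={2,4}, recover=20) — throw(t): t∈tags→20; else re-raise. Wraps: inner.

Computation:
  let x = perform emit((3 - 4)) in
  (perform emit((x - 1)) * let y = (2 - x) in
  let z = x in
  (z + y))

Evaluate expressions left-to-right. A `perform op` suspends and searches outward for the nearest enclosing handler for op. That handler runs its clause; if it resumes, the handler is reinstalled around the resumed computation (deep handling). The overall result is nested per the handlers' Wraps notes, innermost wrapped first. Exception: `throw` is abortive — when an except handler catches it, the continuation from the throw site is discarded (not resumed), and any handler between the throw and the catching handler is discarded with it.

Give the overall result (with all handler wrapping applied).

Working:
emit(-1) @ H0 ⇒ out+=-1
emit(-1) @ H0 ⇒ out+=-1
H0 returns [-1, -1, 0]
H1 returns ([-1, -1, 0], ())
H2 returns ([-1, -1, 0], ())
= ([-1, -1, 0], ())

Answer: ([-1, -1, 0], ())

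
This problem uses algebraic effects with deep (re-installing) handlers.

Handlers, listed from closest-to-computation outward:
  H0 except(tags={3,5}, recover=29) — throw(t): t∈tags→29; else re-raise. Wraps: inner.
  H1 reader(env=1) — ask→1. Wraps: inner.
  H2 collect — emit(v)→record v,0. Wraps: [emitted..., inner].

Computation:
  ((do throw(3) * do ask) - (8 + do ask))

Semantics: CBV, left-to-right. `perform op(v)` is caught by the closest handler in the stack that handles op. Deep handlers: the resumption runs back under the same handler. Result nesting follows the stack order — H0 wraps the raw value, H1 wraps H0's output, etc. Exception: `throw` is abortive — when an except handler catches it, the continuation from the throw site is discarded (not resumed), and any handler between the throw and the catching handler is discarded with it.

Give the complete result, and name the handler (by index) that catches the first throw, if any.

Answer: [29] ; first throw caught by: H0

Working:
throw(3) @ H0 caught ⇒ 29
H1 returns 29
H2 returns [29]
= [29]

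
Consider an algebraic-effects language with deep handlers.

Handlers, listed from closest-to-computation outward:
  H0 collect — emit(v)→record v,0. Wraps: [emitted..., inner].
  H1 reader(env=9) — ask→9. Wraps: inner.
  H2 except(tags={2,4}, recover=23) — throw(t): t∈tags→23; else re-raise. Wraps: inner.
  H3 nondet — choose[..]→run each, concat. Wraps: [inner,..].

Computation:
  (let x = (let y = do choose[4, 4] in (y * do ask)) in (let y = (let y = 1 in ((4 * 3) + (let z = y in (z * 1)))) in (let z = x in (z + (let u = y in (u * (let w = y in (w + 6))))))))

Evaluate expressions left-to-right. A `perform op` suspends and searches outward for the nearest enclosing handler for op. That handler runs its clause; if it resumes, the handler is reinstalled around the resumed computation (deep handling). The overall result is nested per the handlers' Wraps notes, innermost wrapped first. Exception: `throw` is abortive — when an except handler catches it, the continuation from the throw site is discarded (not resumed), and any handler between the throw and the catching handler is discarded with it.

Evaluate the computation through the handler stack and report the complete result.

Answer: [[283], [283]]

Working:
choose[4, 4] @ H3
  branch[0] choose=4:
    ask @ H1 ⇒ 9
    H0 returns [283]
    H1 returns [283]
    H2 returns [283]
    H3 returns [[283]]
  branch[1] choose=4:
    ask @ H1 ⇒ 9
    H0 returns [283]
    H1 returns [283]
    H2 returns [283]
    H3 returns [[283]]
= [[283], [283]]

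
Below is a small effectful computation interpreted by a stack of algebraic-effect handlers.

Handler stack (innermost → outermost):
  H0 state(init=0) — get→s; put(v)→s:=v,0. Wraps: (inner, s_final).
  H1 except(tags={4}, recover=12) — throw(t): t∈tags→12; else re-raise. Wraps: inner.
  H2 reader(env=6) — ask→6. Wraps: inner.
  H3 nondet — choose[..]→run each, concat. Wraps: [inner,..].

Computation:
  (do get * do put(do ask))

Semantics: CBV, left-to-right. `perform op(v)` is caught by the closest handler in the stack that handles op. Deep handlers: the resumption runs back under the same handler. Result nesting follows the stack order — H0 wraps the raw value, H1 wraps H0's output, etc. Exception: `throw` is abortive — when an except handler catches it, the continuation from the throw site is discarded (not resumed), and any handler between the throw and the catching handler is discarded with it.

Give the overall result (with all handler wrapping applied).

Evaluation trace:
get @ H0 ⇒ 0
ask @ H2 ⇒ 6
put(6) @ H0 ⇒ s:=6
H0 returns (0, 6)
H1 returns (0, 6)
H2 returns (0, 6)
H3 returns [(0, 6)]
= [(0, 6)]

Answer: [(0, 6)]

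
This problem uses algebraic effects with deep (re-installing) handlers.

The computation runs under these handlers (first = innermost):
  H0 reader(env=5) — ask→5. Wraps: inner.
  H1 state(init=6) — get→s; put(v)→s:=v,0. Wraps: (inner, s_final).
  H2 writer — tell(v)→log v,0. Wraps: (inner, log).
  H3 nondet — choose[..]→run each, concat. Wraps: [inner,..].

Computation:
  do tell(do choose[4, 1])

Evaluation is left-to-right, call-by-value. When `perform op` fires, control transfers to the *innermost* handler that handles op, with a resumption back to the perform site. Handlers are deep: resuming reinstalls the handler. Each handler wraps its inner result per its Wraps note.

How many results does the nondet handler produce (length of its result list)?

Working:
choose[4, 1] @ H3
  branch[0] choose=4:
    tell(4) @ H2 ⇒ log+=4
    H0 returns 0
    H1 returns (0, 6)
    H2 returns ((0, 6), (4))
    H3 returns [((0, 6), (4))]
  branch[1] choose=1:
    tell(1) @ H2 ⇒ log+=1
    H0 returns 0
    H1 returns (0, 6)
    H2 returns ((0, 6), (1))
    H3 returns [((0, 6), (1))]
= [((0, 6), (4)), ((0, 6), (1))]

Answer: 2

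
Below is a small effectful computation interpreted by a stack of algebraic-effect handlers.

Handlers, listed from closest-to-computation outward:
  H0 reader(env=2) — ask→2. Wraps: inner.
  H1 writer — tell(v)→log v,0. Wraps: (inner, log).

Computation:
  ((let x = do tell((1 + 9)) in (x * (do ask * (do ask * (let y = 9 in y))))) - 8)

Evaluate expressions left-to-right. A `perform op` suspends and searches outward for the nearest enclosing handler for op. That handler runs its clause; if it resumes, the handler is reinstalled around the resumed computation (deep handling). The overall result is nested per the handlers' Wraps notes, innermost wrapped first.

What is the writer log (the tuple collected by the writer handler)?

Step-by-step:
tell(10) @ H1 ⇒ log+=10
ask @ H0 ⇒ 2
ask @ H0 ⇒ 2
H0 returns -8
H1 returns (-8, (10))
= (-8, (10))

Answer: (10)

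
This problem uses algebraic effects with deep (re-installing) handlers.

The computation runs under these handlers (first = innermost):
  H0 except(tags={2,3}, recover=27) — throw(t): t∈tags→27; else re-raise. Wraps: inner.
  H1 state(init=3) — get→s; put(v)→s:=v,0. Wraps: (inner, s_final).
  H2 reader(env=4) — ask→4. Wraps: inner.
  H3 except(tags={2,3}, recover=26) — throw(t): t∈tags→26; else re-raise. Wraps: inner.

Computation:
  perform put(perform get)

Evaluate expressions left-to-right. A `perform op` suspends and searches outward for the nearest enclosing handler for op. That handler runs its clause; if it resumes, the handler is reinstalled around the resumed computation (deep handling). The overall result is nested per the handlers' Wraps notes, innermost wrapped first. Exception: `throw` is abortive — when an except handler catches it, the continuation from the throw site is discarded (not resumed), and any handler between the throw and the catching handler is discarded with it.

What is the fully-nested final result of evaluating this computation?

Evaluation trace:
get @ H1 ⇒ 3
put(3) @ H1 ⇒ s:=3
H0 returns 0
H1 returns (0, 3)
H2 returns (0, 3)
H3 returns (0, 3)
= (0, 3)

Answer: (0, 3)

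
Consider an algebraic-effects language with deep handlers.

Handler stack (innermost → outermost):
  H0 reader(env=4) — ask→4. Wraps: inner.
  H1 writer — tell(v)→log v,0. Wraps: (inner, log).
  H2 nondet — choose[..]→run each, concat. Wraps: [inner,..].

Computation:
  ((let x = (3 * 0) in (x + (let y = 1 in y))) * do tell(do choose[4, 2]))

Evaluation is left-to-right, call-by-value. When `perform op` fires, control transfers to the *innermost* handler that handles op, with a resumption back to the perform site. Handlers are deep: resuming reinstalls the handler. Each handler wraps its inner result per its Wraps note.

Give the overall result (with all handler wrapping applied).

Answer: [(0, (4)), (0, (2))]

Evaluation trace:
choose[4, 2] @ H2
  branch[0] choose=4:
    tell(4) @ H1 ⇒ log+=4
    H0 returns 0
    H1 returns (0, (4))
    H2 returns [(0, (4))]
  branch[1] choose=2:
    tell(2) @ H1 ⇒ log+=2
    H0 returns 0
    H1 returns (0, (2))
    H2 returns [(0, (2))]
= [(0, (4)), (0, (2))]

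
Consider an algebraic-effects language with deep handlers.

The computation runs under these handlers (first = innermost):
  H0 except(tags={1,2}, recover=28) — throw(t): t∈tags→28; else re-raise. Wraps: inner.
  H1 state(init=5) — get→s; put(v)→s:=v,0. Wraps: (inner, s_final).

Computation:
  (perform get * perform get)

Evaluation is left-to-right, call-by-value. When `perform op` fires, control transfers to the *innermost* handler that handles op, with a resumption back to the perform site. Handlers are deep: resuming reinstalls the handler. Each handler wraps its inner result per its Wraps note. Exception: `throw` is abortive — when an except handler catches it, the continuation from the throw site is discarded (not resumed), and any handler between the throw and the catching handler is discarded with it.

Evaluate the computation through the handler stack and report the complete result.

Answer: (25, 5)

Step-by-step:
get @ H1 ⇒ 5
get @ H1 ⇒ 5
H0 returns 25
H1 returns (25, 5)
= (25, 5)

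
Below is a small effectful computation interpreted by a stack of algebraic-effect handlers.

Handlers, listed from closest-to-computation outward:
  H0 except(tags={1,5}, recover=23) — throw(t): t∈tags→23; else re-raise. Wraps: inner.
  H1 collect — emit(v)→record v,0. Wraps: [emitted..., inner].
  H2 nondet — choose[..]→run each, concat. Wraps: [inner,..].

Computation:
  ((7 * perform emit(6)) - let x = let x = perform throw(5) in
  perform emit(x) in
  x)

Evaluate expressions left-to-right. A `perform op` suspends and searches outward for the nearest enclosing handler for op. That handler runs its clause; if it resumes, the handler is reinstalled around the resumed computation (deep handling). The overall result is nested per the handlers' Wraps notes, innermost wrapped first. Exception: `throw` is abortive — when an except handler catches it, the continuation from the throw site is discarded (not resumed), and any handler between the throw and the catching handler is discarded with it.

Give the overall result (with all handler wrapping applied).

Working:
emit(6) @ H1 ⇒ out+=6
throw(5) @ H0 caught ⇒ 23
H1 returns [6, 23]
H2 returns [[6, 23]]
= [[6, 23]]

Answer: [[6, 23]]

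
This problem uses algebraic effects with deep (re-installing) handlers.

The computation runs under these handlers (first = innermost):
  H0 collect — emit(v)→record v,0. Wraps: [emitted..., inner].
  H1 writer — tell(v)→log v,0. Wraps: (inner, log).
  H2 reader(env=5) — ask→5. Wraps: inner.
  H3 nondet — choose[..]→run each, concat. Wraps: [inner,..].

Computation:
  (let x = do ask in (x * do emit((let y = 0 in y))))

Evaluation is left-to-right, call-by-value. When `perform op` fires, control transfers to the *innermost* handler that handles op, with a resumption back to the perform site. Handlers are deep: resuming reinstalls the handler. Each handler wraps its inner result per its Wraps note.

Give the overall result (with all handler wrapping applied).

Step-by-step:
ask @ H2 ⇒ 5
emit(0) @ H0 ⇒ out+=0
H0 returns [0, 0]
H1 returns ([0, 0], ())
H2 returns ([0, 0], ())
H3 returns [([0, 0], ())]
= [([0, 0], ())]

Answer: [([0, 0], ())]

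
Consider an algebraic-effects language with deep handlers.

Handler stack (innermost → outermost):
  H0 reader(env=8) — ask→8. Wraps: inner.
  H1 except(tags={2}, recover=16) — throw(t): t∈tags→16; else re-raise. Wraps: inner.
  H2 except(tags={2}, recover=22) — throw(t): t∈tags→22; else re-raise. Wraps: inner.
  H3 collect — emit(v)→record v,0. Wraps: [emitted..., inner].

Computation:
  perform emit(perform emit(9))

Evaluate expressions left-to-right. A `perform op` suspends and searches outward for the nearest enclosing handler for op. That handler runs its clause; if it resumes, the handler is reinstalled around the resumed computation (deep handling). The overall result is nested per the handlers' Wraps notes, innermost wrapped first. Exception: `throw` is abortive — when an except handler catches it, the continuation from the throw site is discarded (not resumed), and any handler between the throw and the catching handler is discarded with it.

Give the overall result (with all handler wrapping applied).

Answer: [9, 0, 0]

Step-by-step:
emit(9) @ H3 ⇒ out+=9
emit(0) @ H3 ⇒ out+=0
H0 returns 0
H1 returns 0
H2 returns 0
H3 returns [9, 0, 0]
= [9, 0, 0]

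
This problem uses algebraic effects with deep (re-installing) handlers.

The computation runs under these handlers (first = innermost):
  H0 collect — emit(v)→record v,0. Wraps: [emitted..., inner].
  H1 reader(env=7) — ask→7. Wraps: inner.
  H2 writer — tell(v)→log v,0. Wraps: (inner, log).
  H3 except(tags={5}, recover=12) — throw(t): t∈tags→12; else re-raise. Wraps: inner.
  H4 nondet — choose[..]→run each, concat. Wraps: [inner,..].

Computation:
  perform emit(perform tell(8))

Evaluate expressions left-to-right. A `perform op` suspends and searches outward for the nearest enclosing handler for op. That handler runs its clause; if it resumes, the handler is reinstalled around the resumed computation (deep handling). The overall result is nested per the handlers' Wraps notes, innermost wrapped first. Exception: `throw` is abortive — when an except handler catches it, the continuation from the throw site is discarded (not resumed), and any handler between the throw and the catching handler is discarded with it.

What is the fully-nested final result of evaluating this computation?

Working:
tell(8) @ H2 ⇒ log+=8
emit(0) @ H0 ⇒ out+=0
H0 returns [0, 0]
H1 returns [0, 0]
H2 returns ([0, 0], (8))
H3 returns ([0, 0], (8))
H4 returns [([0, 0], (8))]
= [([0, 0], (8))]

Answer: [([0, 0], (8))]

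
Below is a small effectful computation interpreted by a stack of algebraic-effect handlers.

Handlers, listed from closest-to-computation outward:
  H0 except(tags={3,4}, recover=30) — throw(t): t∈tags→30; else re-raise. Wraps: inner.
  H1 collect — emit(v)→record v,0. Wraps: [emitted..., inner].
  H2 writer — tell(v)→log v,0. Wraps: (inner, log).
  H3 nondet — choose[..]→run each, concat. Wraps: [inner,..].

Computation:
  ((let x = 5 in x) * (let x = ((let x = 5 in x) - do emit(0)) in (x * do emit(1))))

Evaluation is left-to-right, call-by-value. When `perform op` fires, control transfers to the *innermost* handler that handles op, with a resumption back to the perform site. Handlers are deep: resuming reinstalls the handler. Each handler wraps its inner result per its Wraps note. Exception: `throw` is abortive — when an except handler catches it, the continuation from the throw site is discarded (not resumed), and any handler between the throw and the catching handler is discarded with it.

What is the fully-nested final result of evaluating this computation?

Evaluation trace:
emit(0) @ H1 ⇒ out+=0
emit(1) @ H1 ⇒ out+=1
H0 returns 0
H1 returns [0, 1, 0]
H2 returns ([0, 1, 0], ())
H3 returns [([0, 1, 0], ())]
= [([0, 1, 0], ())]

Answer: [([0, 1, 0], ())]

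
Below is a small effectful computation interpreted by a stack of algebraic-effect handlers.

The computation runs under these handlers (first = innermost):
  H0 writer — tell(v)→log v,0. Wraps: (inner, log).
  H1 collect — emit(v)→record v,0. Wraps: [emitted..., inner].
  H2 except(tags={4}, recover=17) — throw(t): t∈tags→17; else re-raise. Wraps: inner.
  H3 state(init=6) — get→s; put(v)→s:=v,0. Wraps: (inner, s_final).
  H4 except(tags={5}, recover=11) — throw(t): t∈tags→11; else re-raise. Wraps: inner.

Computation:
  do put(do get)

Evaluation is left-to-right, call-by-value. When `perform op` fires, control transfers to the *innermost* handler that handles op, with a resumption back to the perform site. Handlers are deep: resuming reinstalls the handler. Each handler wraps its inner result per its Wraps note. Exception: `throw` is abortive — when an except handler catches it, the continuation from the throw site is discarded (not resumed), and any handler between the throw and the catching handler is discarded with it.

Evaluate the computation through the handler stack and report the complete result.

Answer: ([(0, ())], 6)

Working:
get @ H3 ⇒ 6
put(6) @ H3 ⇒ s:=6
H0 returns (0, ())
H1 returns [(0, ())]
H2 returns [(0, ())]
H3 returns ([(0, ())], 6)
H4 returns ([(0, ())], 6)
= ([(0, ())], 6)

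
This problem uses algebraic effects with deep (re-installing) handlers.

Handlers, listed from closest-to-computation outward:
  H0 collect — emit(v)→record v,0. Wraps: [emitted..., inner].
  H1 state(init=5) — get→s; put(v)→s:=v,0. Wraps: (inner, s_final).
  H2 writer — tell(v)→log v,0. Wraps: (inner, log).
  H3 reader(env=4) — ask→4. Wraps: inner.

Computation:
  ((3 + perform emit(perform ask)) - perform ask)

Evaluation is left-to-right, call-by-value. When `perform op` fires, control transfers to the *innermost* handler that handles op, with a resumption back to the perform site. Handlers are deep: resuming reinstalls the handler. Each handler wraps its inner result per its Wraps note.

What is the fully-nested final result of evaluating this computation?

Answer: (([4, -1], 5), ())

Working:
ask @ H3 ⇒ 4
emit(4) @ H0 ⇒ out+=4
ask @ H3 ⇒ 4
H0 returns [4, -1]
H1 returns ([4, -1], 5)
H2 returns (([4, -1], 5), ())
H3 returns (([4, -1], 5), ())
= (([4, -1], 5), ())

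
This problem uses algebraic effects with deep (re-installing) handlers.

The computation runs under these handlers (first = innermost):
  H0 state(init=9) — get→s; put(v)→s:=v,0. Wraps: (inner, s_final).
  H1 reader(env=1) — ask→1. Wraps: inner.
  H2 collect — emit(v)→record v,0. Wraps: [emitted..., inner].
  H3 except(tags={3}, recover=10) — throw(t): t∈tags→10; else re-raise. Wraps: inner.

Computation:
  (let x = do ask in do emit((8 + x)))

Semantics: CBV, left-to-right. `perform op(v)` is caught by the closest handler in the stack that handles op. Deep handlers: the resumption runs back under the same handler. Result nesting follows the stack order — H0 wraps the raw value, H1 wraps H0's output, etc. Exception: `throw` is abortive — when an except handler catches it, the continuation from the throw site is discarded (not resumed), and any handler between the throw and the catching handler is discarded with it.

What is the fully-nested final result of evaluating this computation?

Answer: [9, (0, 9)]

Step-by-step:
ask @ H1 ⇒ 1
emit(9) @ H2 ⇒ out+=9
H0 returns (0, 9)
H1 returns (0, 9)
H2 returns [9, (0, 9)]
H3 returns [9, (0, 9)]
= [9, (0, 9)]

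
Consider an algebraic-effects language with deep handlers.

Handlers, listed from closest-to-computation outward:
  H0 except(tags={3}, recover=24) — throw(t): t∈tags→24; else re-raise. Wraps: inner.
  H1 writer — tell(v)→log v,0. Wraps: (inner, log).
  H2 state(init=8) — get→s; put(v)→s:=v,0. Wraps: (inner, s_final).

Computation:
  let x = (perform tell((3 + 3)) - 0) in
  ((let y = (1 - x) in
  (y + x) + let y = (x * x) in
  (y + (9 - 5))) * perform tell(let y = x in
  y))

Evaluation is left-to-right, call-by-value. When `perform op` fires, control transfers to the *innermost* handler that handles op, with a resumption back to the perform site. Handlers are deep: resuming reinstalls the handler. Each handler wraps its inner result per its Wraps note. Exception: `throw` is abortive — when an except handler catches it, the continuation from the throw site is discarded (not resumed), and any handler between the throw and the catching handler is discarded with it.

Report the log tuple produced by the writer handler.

Evaluation trace:
tell(6) @ H1 ⇒ log+=6
tell(0) @ H1 ⇒ log+=0
H0 returns 0
H1 returns (0, (6, 0))
H2 returns ((0, (6, 0)), 8)
= ((0, (6, 0)), 8)

Answer: (6, 0)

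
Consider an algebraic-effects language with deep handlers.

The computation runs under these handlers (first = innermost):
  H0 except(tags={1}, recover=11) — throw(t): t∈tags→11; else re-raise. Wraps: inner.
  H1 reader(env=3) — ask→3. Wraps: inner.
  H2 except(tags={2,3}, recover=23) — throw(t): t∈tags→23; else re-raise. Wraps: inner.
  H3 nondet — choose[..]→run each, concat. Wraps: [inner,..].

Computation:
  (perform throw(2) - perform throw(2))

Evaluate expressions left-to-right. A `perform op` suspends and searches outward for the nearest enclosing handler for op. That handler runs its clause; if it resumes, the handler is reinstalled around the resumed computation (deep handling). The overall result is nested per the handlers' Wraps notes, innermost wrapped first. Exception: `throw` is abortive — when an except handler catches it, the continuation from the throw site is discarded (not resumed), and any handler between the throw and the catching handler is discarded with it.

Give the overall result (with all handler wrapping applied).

Step-by-step:
throw(2) @ H0 re-raised
throw(2) @ H2 caught ⇒ 23
H3 returns [23]
= [23]

Answer: [23]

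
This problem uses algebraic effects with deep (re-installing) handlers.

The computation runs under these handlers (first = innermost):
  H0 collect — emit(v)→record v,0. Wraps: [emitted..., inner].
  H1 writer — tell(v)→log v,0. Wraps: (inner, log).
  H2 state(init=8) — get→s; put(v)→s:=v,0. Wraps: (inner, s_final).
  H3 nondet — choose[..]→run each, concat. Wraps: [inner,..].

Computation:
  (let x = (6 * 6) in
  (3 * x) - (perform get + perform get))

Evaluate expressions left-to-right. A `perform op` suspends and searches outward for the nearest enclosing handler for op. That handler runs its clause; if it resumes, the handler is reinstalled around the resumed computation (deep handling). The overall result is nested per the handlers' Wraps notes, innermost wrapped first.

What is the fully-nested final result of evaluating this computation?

Working:
get @ H2 ⇒ 8
get @ H2 ⇒ 8
H0 returns [92]
H1 returns ([92], ())
H2 returns (([92], ()), 8)
H3 returns [(([92], ()), 8)]
= [(([92], ()), 8)]

Answer: [(([92], ()), 8)]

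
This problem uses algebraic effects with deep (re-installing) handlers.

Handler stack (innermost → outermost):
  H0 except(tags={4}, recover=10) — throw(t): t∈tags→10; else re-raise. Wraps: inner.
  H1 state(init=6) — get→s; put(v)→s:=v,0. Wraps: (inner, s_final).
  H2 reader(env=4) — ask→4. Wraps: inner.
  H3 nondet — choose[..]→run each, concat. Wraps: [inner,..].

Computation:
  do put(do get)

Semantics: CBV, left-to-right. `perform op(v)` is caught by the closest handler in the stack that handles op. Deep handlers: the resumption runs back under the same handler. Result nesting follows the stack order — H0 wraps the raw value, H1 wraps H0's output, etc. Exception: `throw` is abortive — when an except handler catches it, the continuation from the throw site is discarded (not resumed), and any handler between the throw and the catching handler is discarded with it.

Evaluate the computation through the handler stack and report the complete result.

Evaluation trace:
get @ H1 ⇒ 6
put(6) @ H1 ⇒ s:=6
H0 returns 0
H1 returns (0, 6)
H2 returns (0, 6)
H3 returns [(0, 6)]
= [(0, 6)]

Answer: [(0, 6)]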